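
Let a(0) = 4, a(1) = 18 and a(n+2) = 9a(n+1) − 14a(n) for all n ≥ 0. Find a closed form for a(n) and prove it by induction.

Claim: a(n) = 2·7^n + 2·2^n.

Base cases: a(0) = 4 and 2·7^0 + 2·2^0 = 4; a(1) = 18 and 2·7^1 + 2·2^1 = 18.
Assume a(j) = 2·7^j + 2·2^j for all 0 ≤ j ≤ r, where r ≥ 1.
Then a(r+1) = 9a(r) − 14a(r−1) = 9·(2·7^r + 2·2^r) − 14·(2·7^{r−1} + 2·2^{r−1}) = 2·(9·7 − 14)7^{r−1} + 2·(9·2 − 14)2^{r−1} = 98·7^{r−1} + 8·2^{r−1} = 2·7^{r+1} + 2·2^{r+1}.
By strong induction, a(n) = 2·7^n + 2·2^n for all n ≥ 0.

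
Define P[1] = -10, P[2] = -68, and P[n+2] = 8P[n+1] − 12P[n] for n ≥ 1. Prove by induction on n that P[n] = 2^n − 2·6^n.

Base cases: P[1] = -10 and 2^1 − 2·6^1 = -10; P[2] = -68 and 2^2 − 2·6^2 = -68.
Assume P[i] = 2^i − 2·6^i for all 1 ≤ i ≤ j, where j ≥ 2.
Then P[j+1] = 8P[j] − 12P[j−1] = 8·(2^j − 2·6^j) − 12·(2^{j−1} − 2·6^{j−1}) = (8·2 − 12)2^{j−1} − 2·(8·6 − 12)6^{j−1} = 4·2^{j−1} − 72·6^{j−1} = 2^{j+1} − 2·6^{j+1}.
So the formula holds for j+1, and by strong induction P[n] = 2^n − 2·6^n for all n ≥ 1.

P[n] = 2^n − 2·6^n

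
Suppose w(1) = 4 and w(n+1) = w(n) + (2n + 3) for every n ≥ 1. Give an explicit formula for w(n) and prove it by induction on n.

Claim: w(n) = n^2 + 2n + 1.

Base case: w(1) = 4, and 1^2 + 2·1 + 1 = 4.
Assume w(r) = r^2 + 2r + 1.
Then w(r+1) = w(r) + (2r + 3) = (r^2 + 2r + 1) + (2r + 3) = r^2 + 4r + 4,
and (r+1)^2 + 2·(r+1) + 1 = r^2 + 4r + 4.
By induction, w(n) = n^2 + 2n + 1 for all n ≥ 1.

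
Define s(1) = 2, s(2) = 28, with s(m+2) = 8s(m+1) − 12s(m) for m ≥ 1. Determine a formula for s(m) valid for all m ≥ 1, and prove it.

Claim: s(m) = 6^m − 2·2^m.

Base cases: s(1) = 2 and 6^1 − 2·2^1 = 2; s(2) = 28 and 6^2 − 2·2^2 = 28.
Assume s(j) = 6^j − 2·2^j for all 1 ≤ j ≤ k, where k ≥ 2.
Then s(k+1) = 8s(k) − 12s(k−1) = 8·(6^k − 2·2^k) − 12·(6^{k−1} − 2·2^{k−1}) = (8·6 − 12)6^{k−1} − 2·(8·2 − 12)2^{k−1} = 36·6^{k−1} − 8·2^{k−1} = 6^{k+1} − 2·2^{k+1}.
By strong induction, s(m) = 6^m − 2·2^m for all m ≥ 1.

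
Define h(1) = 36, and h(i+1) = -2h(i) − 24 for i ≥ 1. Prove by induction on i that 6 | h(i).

Base case: h(1) = 36 = 6·6, so 6 | h(1).
Assume 6 | h(r), so h(r) = 6t for some integer t.
Then h(r+1) = -2h(r) − 24 = -2·(6t) − 24 = 6(-2t − 4), so 6 | h(r+1).
Hence 6 | h(i) for every i ≥ 1, by induction.

6 | h(i)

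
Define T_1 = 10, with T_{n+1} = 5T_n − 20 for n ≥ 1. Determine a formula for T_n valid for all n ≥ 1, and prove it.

Claim: T_n = 5^n + 5.

Base case: T_1 = 10, and 5^1 + 5 = 5 + 5 = 10.
Assume T_m = 5^m + 5 for some m ≥ 1.
Then T_{m+1} = 5T_m − 20 = 5·(5^m + 5) − 20 = 5^{m+1} + 25 − 20 = 5^{m+1} + 5.
Hence T_n = 5^n + 5 for every n ≥ 1, by induction.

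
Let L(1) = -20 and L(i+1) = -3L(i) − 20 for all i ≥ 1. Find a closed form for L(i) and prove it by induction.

Claim: L(i) = 5·(-3)^i − 5.

Base case: L(1) = -20, and 5·(-3)^1 − 5 = -15 − 5 = -20.
Assume L(m) = 5·(-3)^m − 5 for some m ≥ 1.
Then L(m+1) = -3L(m) − 20 = -3·(5·(-3)^m − 5) − 20 = -15·(-3)^m + 15 − 20 = 5·(-3)^{m+1} − 5.
This completes the inductive step, so L(i) = 5·(-3)^i − 5 for all i ≥ 1.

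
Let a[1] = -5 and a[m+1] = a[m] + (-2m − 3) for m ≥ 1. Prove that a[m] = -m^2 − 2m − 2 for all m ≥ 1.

Base case: a[1] = -5, and -1^2 − 2·1 − 2 = -5.
Assume a[r] = -r^2 − 2r − 2.
Then a[r+1] = a[r] + (-2r − 3) = (-r^2 − 2r − 2) + (-2r − 3) = -r^2 − 4r − 5,
and -(r+1)^2 − 2·(r+1) − 2 = -r^2 − 4r − 5.
This completes the inductive step, so a[m] = -m^2 − 2m − 2 for all m ≥ 1.

a[m] = -m^2 − 2m − 2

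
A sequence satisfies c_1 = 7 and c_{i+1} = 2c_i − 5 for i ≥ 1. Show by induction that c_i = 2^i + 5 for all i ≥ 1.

Base case: c_1 = 7, and 2^1 + 5 = 2 + 5 = 7.
Assume c_r = 2^r + 5 for some r ≥ 1.
Then c_{r+1} = 2c_r − 5 = 2·(2^r + 5) − 5 = 2^{r+1} + 10 − 5 = 2^{r+1} + 5.
This completes the inductive step, so c_i = 2^i + 5 for all i ≥ 1.

c_i = 2^i + 5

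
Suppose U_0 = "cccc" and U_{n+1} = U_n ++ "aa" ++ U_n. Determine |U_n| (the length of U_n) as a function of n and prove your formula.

Claim: |U_n| = 6·2^n − 2.

Base case: |U_0| = 4, and 6·2^0 − 2 = 4.
Assume |U_m| = 6·2^m − 2.
Then |U_{m+1}| = |U_m| + 2 + |U_m| = 2|U_m| + 2 = 2(6·2^m − 2) + 2 = 6·2^{m+1} − 4 + 2 = 6·2^{m+1} − 2.
So the formula holds for m+1, and by induction |U_n| = 6·2^n − 2 for all n ≥ 0.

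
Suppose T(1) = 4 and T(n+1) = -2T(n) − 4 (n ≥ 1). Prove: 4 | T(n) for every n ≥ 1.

Base case: T(1) = 4 = 4·1, so 4 | T(1).
Assume 4 | T(k), so T(k) = 4t for some integer t.
Then T(k+1) = -2T(k) − 4 = -2·(4t) − 4 = 4(-2t − 1), so 4 | T(k+1).
By induction, 4 | T(n) for all n ≥ 1.

4 | T(n)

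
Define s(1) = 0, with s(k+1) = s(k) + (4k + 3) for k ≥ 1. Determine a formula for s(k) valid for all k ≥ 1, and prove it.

Claim: s(k) = 2k^2 + k − 3.

Base case: s(1) = 0, and 2·1^2 + 1 − 3 = 0.
Assume s(j) = 2j^2 + j − 3.
Then s(j+1) = s(j) + (4j + 3) = (2j^2 + j − 3) + (4j + 3) = 2j^2 + 5j,
and 2·(j+1)^2 + (j+1) − 3 = 2j^2 + 5j.
By induction, s(k) = 2k^2 + k − 3 for all k ≥ 1.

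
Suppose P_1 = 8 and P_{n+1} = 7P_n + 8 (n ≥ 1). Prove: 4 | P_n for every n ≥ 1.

Base case: P_1 = 8 = 4·2, so 4 | P_1.
Assume 4 | P_k, so P_k = 4t for some integer t.
Then P_{k+1} = 7P_k + 8 = 7·(4t) + 8 = 4(7t + 2), so 4 | P_{k+1}.
By induction, 4 | P_n for all n ≥ 1.

4 | P_n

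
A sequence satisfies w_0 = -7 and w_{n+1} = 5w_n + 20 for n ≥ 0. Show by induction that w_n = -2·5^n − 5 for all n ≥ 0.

Base case: w_0 = -7, and -2·5^0 − 5 = -2 − 5 = -7.
Assume w_k = -2·5^k − 5 for some k ≥ 0.
Then w_{k+1} = 5w_k + 20 = 5·(-2·5^k − 5) + 20 = -10·5^k − 25 + 20 = -2·5^{k+1} − 5.
By induction, w_n = -2·5^n − 5 for all n ≥ 0.

w_n = -2·5^n − 5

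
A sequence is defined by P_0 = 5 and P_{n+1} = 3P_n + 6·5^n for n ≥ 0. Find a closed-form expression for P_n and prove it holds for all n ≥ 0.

Claim: P_n = 2·3^n + 3·5^n.

Base case: P_0 = 5, and 2·3^0 + 3·5^0 = 2 + 3 = 5.
Assume P_k = 2·3^k + 3·5^k for some k ≥ 0.
Then P_{k+1} = 3P_k + 6·5^k = 3·(2·3^k + 3·5^k) + 6·5^k = 2·3^{k+1} + 9·5^k + 6·5^k = 2·3^{k+1} + 15·5^k = 2·3^{k+1} + 3·5^{k+1}.
By induction, P_n = 2·3^n + 3·5^n for all n ≥ 0.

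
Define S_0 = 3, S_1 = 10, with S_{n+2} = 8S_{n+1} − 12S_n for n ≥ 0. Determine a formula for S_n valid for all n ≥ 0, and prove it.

Claim: S_n = 2·2^n + 6^n.

Base cases: S_0 = 3 and 2·2^0 + 6^0 = 3; S_1 = 10 and 2·2^1 + 6^1 = 10.
Assume S_j = 2·2^j + 6^j for all 0 ≤ j ≤ r, where r ≥ 1.
Then S_{r+1} = 8S_r − 12S_{r−1} = 8·(2·2^r + 6^r) − 12·(2·2^{r−1} + 6^{r−1}) = 2·(8·2 − 12)2^{r−1} + (8·6 − 12)6^{r−1} = 8·2^{r−1} + 36·6^{r−1} = 2·2^{r+1} + 6^{r+1}.
Hence S_n = 2·2^n + 6^n for every n ≥ 0, by strong induction.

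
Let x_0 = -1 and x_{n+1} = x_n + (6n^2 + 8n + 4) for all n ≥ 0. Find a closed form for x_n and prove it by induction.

Claim: x_n = 2n^3 + n^2 + n − 1.

Base case: x_0 = -1, and 2·0^3 + 0^2 + 0 − 1 = -1.
Assume x_k = 2k^3 + k^2 + k − 1.
Then x_{k+1} = x_k + (6k^2 + 8k + 4) = (2k^3 + k^2 + k − 1) + (6k^2 + 8k + 4) = 2k^3 + 7k^2 + 9k + 3,
and 2·(k+1)^3 + (k+1)^2 + (k+1) − 1 = 2k^3 + 7k^2 + 9k + 3.
By induction, x_n = 2n^3 + n^2 + n − 1 for all n ≥ 0.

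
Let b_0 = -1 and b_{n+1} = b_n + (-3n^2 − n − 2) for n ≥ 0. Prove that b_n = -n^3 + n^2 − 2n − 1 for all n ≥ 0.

Base case: b_0 = -1, and -0^3 + 0^2 − 2·0 − 1 = -1.
Assume b_k = -k^3 + k^2 − 2k − 1.
Then b_{k+1} = b_k + (-3k^2 − k − 2) = (-k^3 + k^2 − 2k − 1) + (-3k^2 − k − 2) = -k^3 − 2k^2 − 3k − 3,
and -(k+1)^3 + (k+1)^2 − 2·(k+1) − 1 = -k^3 − 2k^2 − 3k − 3.
This completes the inductive step, so b_n = -n^3 + n^2 − 2n − 1 for all n ≥ 0.

b_n = -n^3 + n^2 − 2n − 1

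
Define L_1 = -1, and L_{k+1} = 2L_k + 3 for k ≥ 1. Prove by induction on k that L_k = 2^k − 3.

Base case: L_1 = -1, and 2^1 − 3 = 2 − 3 = -1.
Assume L_j = 2^j − 3 for some j ≥ 1.
Then L_{j+1} = 2L_j + 3 = 2·(2^j − 3) + 3 = 2^{j+1} − 6 + 3 = 2^{j+1} − 3.
So the formula holds for j+1, and by induction L_k = 2^k − 3 for all k ≥ 1.

L_k = 2^k − 3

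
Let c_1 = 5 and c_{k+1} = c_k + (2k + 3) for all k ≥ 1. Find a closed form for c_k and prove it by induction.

Claim: c_k = k^2 + 2k + 2.

Base case: c_1 = 5, and 1^2 + 2·1 + 2 = 5.
Assume c_r = r^2 + 2r + 2.
Then c_{r+1} = c_r + (2r + 3) = (r^2 + 2r + 2) + (2r + 3) = r^2 + 4r + 5,
and (r+1)^2 + 2·(r+1) + 2 = r^2 + 4r + 5.
Hence c_k = k^2 + 2k + 2 for every k ≥ 1, by induction.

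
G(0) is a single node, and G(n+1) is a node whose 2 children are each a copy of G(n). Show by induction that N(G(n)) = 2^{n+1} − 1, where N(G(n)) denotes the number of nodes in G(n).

Base case: N(G(0)) = 1, and 2^{0+1} − 1 = 1.
Assume N(G(m)) = 2^{m+1} − 1.
Then N(G(m+1)) = 1 + 2N(G(m)) = 1 + 2(2^{m+1} − 1) = 2^{m+2} − 2 + 1 = 2^{m+2} − 1.
Hence N(G(n)) = 2^{n+1} − 1 for every n ≥ 0, by induction.

N(G(n)) = 2^{n+1} − 1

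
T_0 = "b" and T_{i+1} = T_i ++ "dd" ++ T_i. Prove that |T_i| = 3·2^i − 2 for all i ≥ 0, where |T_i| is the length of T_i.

Base case: |T_0| = 1, and 3·2^0 − 2 = 1.
Assume |T_r| = 3·2^r − 2.
Then |T_{r+1}| = |T_r| + 2 + |T_r| = 2|T_r| + 2 = 2(3·2^r − 2) + 2 = 3·2^{r+1} − 4 + 2 = 3·2^{r+1} − 2.
So the formula holds for r+1, and by induction |T_i| = 3·2^i − 2 for all i ≥ 0.

|T_i| = 3·2^i − 2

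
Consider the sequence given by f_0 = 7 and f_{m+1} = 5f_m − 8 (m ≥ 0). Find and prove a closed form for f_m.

Claim: f_m = 5^{m+1} + 2.

Base case: f_0 = 7, and 5^{0+1} + 2 = 5 + 2 = 7.
Assume f_j = 5^{j+1} + 2 for some j ≥ 0.
Then f_{j+1} = 5f_j − 8 = 5·(5^{j+1} + 2) − 8 = 5^{j+2} + 10 − 8 = 5^{j+2} + 2.
By induction, f_m = 5^{m+1} + 2 for all m ≥ 0.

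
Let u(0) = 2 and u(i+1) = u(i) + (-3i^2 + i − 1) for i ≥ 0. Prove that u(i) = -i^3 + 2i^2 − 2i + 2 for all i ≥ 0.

Base case: u(0) = 2, and -0^3 + 2·0^2 − 2·0 + 2 = 2.
Assume u(r) = -r^3 + 2r^2 − 2r + 2.
Then u(r+1) = u(r) + (-3r^2 + r − 1) = (-r^3 + 2r^2 − 2r + 2) + (-3r^2 + r − 1) = -r^3 − r^2 − r + 1,
and -(r+1)^3 + 2·(r+1)^2 − 2·(r+1) + 2 = -r^3 − r^2 − r + 1.
By induction, u(i) = -i^3 + 2i^2 − 2i + 2 for all i ≥ 0.

u(i) = -i^3 + 2i^2 − 2i + 2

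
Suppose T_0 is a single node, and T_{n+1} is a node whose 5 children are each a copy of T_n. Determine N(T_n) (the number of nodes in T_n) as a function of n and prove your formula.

Claim: N(T_n) = (5^{n+1} − 1)/4.

Base case: N(T_0) = 1, and (5^{0+1} − 1)/4 = 1.
Assume N(T_m) = (5^{m+1} − 1)/4.
Then N(T_{m+1}) = 1 + 5N(T_m) = 1 + 5·(5^{m+1} − 1)/4 = 1 + (5^{m+2} − 5)/4 = (4 + 5^{m+2} − 5)/4 = (5^{m+2} − 1)/4.
Hence N(T_n) = (5^{n+1} − 1)/4 for every n ≥ 0, by induction.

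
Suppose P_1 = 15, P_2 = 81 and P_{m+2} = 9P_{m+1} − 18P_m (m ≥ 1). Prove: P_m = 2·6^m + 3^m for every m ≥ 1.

Base cases: P_1 = 15 and 2·6^1 + 3^1 = 15; P_2 = 81 and 2·6^2 + 3^2 = 81.
Assume P_i = 2·6^i + 3^i for all 1 ≤ i ≤ j, where j ≥ 2.
Then P_{j+1} = 9P_j − 18P_{j−1} = 9·(2·6^j + 3^j) − 18·(2·6^{j−1} + 3^{j−1}) = 2·(9·6 − 18)6^{j−1} + (9·3 − 18)3^{j−1} = 72·6^{j−1} + 9·3^{j−1} = 2·6^{j+1} + 3^{j+1}.
So the formula holds for j+1, and by strong induction P_m = 2·6^m + 3^m for all m ≥ 1.

P_m = 2·6^m + 3^m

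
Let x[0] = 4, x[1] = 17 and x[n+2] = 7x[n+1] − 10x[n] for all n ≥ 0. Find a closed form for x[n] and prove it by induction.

Claim: x[n] = 3·5^n + 2^n.

Base cases: x[0] = 4 and 3·5^0 + 2^0 = 4; x[1] = 17 and 3·5^1 + 2^1 = 17.
Assume x[j] = 3·5^j + 2^j for all 0 ≤ j ≤ r, where r ≥ 1.
Then x[r+1] = 7x[r] − 10x[r−1] = 7·(3·5^r + 2^r) − 10·(3·5^{r−1} + 2^{r−1}) = 3·(7·5 − 10)5^{r−1} + (7·2 − 10)2^{r−1} = 75·5^{r−1} + 4·2^{r−1} = 3·5^{r+1} + 2^{r+1}.
By strong induction, x[n] = 3·5^n + 2^n for all n ≥ 0.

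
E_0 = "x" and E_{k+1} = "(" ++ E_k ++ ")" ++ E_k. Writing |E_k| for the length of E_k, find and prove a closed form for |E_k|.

Claim: |E_k| = 3·2^k − 2.

Base case: |E_0| = 1, and 3·2^0 − 2 = 1.
Assume |E_j| = 3·2^j − 2.
Then |E_{j+1}| = 1 + |E_j| + 1 + |E_j| = 2|E_j| + 2 = 2(3·2^j − 2) + 2 = 3·2^{j+1} − 4 + 2 = 3·2^{j+1} − 2.
So the formula holds for j+1, and by induction |E_k| = 3·2^k − 2 for all k ≥ 0.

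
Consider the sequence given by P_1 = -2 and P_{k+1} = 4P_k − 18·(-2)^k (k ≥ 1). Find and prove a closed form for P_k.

Claim: P_k = 4^k + 3·(-2)^k.

Base case: P_1 = -2, and 4^1 + 3·(-2)^1 = 4 − 6 = -2.
Assume P_j = 4^j + 3·(-2)^j for some j ≥ 1.
Then P_{j+1} = 4P_j − 18·(-2)^j = 4·(4^j + 3·(-2)^j) − 18·(-2)^j = 4^{j+1} + 12·(-2)^j − 18·(-2)^j = 4^{j+1} − 6·(-2)^j = 4^{j+1} + 3·(-2)^{j+1}.
Hence P_k = 4^k + 3·(-2)^k for every k ≥ 1, by induction.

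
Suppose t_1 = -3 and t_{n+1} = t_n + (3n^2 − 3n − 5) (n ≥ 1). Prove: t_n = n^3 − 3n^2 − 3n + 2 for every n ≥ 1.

Base case: t_1 = -3, and 1^3 − 3·1^2 − 3·1 + 2 = -3.
Assume t_k = k^3 − 3k^2 − 3k + 2.
Then t_{k+1} = t_k + (3k^2 − 3k − 5) = (k^3 − 3k^2 − 3k + 2) + (3k^2 − 3k − 5) = k^3 − 6k − 3,
and (k+1)^3 − 3·(k+1)^2 − 3·(k+1) + 2 = k^3 − 6k − 3.
By induction, t_n = n^3 − 3n^2 − 3n + 2 for all n ≥ 1.

t_n = n^3 − 3n^2 − 3n + 2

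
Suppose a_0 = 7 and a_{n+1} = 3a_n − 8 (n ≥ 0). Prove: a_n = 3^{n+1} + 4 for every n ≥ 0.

Base case: a_0 = 7, and 3^{0+1} + 4 = 3 + 4 = 7.
Assume a_m = 3^{m+1} + 4 for some m ≥ 0.
Then a_{m+1} = 3a_m − 8 = 3·(3^{m+1} + 4) − 8 = 3^{m+2} + 12 − 8 = 3^{m+2} + 4.
So the formula holds for m+1, and by induction a_n = 3^{n+1} + 4 for all n ≥ 0.

a_n = 3^{n+1} + 4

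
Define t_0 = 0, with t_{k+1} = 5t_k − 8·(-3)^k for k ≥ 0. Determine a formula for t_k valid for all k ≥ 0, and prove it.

Claim: t_k = -5^k + (-3)^k.

Base case: t_0 = 0, and -5^0 + (-3)^0 = -1 + 1 = 0.
Assume t_m = -5^m + (-3)^m for some m ≥ 0.
Then t_{m+1} = 5t_m − 8·(-3)^m = 5·(-5^m + (-3)^m) − 8·(-3)^m = -5^{m+1} + 5·(-3)^m − 8·(-3)^m = -5^{m+1} − 3·(-3)^m = -5^{m+1} + (-3)^{m+1}.
This completes the inductive step, so t_k = -5^k + (-3)^k for all k ≥ 0.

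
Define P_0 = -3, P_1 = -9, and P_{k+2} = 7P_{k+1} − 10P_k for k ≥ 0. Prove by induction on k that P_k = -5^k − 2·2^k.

Base cases: P_0 = -3 and -5^0 − 2·2^0 = -3; P_1 = -9 and -5^1 − 2·2^1 = -9.
Assume P_i = -5^i − 2·2^i for all 0 ≤ i ≤ j, where j ≥ 1.
Then P_{j+1} = 7P_j − 10P_{j−1} = 7·(-5^j − 2·2^j) − 10·(-5^{j−1} − 2·2^{j−1}) = -(7·5 − 10)5^{j−1} − 2·(7·2 − 10)2^{j−1} = -25·5^{j−1} − 8·2^{j−1} = -5^{j+1} − 2·2^{j+1}.
So the formula holds for j+1, and by strong induction P_k = -5^k − 2·2^k for all k ≥ 0.

P_k = -5^k − 2·2^k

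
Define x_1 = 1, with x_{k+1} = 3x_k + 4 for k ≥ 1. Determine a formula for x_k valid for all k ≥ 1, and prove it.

Claim: x_k = 3^k − 2.

Base case: x_1 = 1, and 3^1 − 2 = 3 − 2 = 1.
Assume x_m = 3^m − 2 for some m ≥ 1.
Then x_{m+1} = 3x_m + 4 = 3·(3^m − 2) + 4 = 3^{m+1} − 6 + 4 = 3^{m+1} − 2.
Hence x_k = 3^k − 2 for every k ≥ 1, by induction.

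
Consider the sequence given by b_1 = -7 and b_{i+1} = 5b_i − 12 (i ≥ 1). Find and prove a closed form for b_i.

Claim: b_i = -2·5^i + 3.

Base case: b_1 = -7, and -2·5^1 + 3 = -10 + 3 = -7.
Assume b_m = -2·5^m + 3 for some m ≥ 1.
Then b_{m+1} = 5b_m − 12 = 5·(-2·5^m + 3) − 12 = -10·5^m + 15 − 12 = -2·5^{m+1} + 3.
So the formula holds for m+1, and by induction b_i = -2·5^i + 3 for all i ≥ 1.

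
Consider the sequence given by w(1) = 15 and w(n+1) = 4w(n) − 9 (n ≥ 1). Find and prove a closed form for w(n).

Claim: w(n) = 3·4^n + 3.

Base case: w(1) = 15, and 3·4^1 + 3 = 12 + 3 = 15.
Assume w(j) = 3·4^j + 3 for some j ≥ 1.
Then w(j+1) = 4w(j) − 9 = 4·(3·4^j + 3) − 9 = 12·4^j + 12 − 9 = 3·4^{j+1} + 3.
So the formula holds for j+1, and by induction w(n) = 3·4^n + 3 for all n ≥ 1.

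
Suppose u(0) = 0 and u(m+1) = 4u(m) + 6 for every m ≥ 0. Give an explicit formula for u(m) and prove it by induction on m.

Claim: u(m) = 2·4^m − 2.

Base case: u(0) = 0, and 2·4^0 − 2 = 2 − 2 = 0.
Assume u(r) = 2·4^r − 2 for some r ≥ 0.
Then u(r+1) = 4u(r) + 6 = 4·(2·4^r − 2) + 6 = 8·4^r − 8 + 6 = 2·4^{r+1} − 2.
This completes the inductive step, so u(m) = 2·4^m − 2 for all m ≥ 0.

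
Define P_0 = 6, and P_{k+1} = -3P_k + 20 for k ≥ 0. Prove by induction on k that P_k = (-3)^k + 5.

Base case: P_0 = 6, and (-3)^0 + 5 = 1 + 5 = 6.
Assume P_r = (-3)^r + 5 for some r ≥ 0.
Then P_{r+1} = -3P_r + 20 = -3·((-3)^r + 5) + 20 = -3·(-3)^r − 15 + 20 = (-3)^{r+1} + 5.
By induction, P_k = (-3)^k + 5 for all k ≥ 0.

P_k = (-3)^k + 5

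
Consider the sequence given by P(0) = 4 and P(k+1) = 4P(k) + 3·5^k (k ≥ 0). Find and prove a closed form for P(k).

Claim: P(k) = 4^k + 3·5^k.

Base case: P(0) = 4, and 4^0 + 3·5^0 = 1 + 3 = 4.
Assume P(j) = 4^j + 3·5^j for some j ≥ 0.
Then P(j+1) = 4P(j) + 3·5^j = 4·(4^j + 3·5^j) + 3·5^j = 4^{j+1} + 12·5^j + 3·5^j = 4^{j+1} + 15·5^j = 4^{j+1} + 3·5^{j+1}.
This completes the inductive step, so P(k) = 4^k + 3·5^k for all k ≥ 0.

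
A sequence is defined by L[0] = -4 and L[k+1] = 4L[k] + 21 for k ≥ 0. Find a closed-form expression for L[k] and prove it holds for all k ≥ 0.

Claim: L[k] = 3·4^k − 7.

Base case: L[0] = -4, and 3·4^0 − 7 = 3 − 7 = -4.
Assume L[m] = 3·4^m − 7 for some m ≥ 0.
Then L[m+1] = 4L[m] + 21 = 4·(3·4^m − 7) + 21 = 12·4^m − 28 + 21 = 3·4^{m+1} − 7.
So the formula holds for m+1, and by induction L[k] = 3·4^k − 7 for all k ≥ 0.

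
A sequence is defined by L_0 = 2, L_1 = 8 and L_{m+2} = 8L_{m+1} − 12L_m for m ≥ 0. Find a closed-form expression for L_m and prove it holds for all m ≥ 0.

Claim: L_m = 6^m + 2^m.

Base cases: L_0 = 2 and 6^0 + 2^0 = 2; L_1 = 8 and 6^1 + 2^1 = 8.
Assume L_i = 6^i + 2^i for all 0 ≤ i ≤ j, where j ≥ 1.
Then L_{j+1} = 8L_j − 12L_{j−1} = 8·(6^j + 2^j) − 12·(6^{j−1} + 2^{j−1}) = (8·6 − 12)6^{j−1} + (8·2 − 12)2^{j−1} = 36·6^{j−1} + 4·2^{j−1} = 6^{j+1} + 2^{j+1}.
By strong induction, L_m = 6^m + 2^m for all m ≥ 0.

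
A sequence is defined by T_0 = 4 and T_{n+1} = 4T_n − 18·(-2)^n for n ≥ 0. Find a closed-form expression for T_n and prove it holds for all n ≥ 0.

Claim: T_n = 4^n + 3·(-2)^n.

Base case: T_0 = 4, and 4^0 + 3·(-2)^0 = 1 + 3 = 4.
Assume T_k = 4^k + 3·(-2)^k for some k ≥ 0.
Then T_{k+1} = 4T_k − 18·(-2)^k = 4·(4^k + 3·(-2)^k) − 18·(-2)^k = 4^{k+1} + 12·(-2)^k − 18·(-2)^k = 4^{k+1} − 6·(-2)^k = 4^{k+1} + 3·(-2)^{k+1}.
Hence T_n = 4^n + 3·(-2)^n for every n ≥ 0, by induction.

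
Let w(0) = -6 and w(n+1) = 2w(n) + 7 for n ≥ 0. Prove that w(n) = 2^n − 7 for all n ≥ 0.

Base case: w(0) = -6, and 2^0 − 7 = 1 − 7 = -6.
Assume w(m) = 2^m − 7 for some m ≥ 0.
Then w(m+1) = 2w(m) + 7 = 2·(2^m − 7) + 7 = 2^{m+1} − 14 + 7 = 2^{m+1} − 7.
So the formula holds for m+1, and by induction w(n) = 2^n − 7 for all n ≥ 0.

w(n) = 2^n − 7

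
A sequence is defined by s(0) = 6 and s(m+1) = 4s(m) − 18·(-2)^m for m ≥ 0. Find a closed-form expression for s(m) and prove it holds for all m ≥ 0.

Claim: s(m) = 3·4^m + 3·(-2)^m.

Base case: s(0) = 6, and 3·4^0 + 3·(-2)^0 = 3 + 3 = 6.
Assume s(r) = 3·4^r + 3·(-2)^r for some r ≥ 0.
Then s(r+1) = 4s(r) − 18·(-2)^r = 4·(3·4^r + 3·(-2)^r) − 18·(-2)^r = 3·4^{r+1} + 12·(-2)^r − 18·(-2)^r = 3·4^{r+1} − 6·(-2)^r = 3·4^{r+1} + 3·(-2)^{r+1}.
So the formula holds for r+1, and by induction s(m) = 3·4^m + 3·(-2)^m for all m ≥ 0.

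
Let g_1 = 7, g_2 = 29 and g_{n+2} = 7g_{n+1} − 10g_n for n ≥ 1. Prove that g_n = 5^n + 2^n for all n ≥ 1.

Base cases: g_1 = 7 and 5^1 + 2^1 = 7; g_2 = 29 and 5^2 + 2^2 = 29.
Assume g_j = 5^j + 2^j for all 1 ≤ j ≤ m, where m ≥ 2.
Then g_{m+1} = 7g_m − 10g_{m−1} = 7·(5^m + 2^m) − 10·(5^{m−1} + 2^{m−1}) = (7·5 − 10)5^{m−1} + (7·2 − 10)2^{m−1} = 25·5^{m−1} + 4·2^{m−1} = 5^{m+1} + 2^{m+1}.
By strong induction, g_n = 5^n + 2^n for all n ≥ 1.

g_n = 5^n + 2^n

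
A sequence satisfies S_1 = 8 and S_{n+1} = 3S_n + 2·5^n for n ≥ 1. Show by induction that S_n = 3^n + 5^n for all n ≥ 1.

Base case: S_1 = 8, and 3^1 + 5^1 = 3 + 5 = 8.
Assume S_r = 3^r + 5^r for some r ≥ 1.
Then S_{r+1} = 3S_r + 2·5^r = 3·(3^r + 5^r) + 2·5^r = 3^{r+1} + 3·5^r + 2·5^r = 3^{r+1} + 5·5^r = 3^{r+1} + 5^{r+1}.
Hence S_n = 3^n + 5^n for every n ≥ 1, by induction.

S_n = 3^n + 5^n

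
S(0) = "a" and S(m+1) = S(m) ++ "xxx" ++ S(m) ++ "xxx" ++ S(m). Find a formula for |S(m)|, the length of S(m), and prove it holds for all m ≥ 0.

Claim: |S(m)| = 4·3^m − 3.

Base case: |S(0)| = 1, and 4·3^0 − 3 = 1.
Assume |S(r)| = 4·3^r − 3.
Then |S(r+1)| = 3|S(r)| + 6 = 3(4·3^r − 3) + 6 = 4·3^{r+1} − 9 + 6 = 4·3^{r+1} − 3.
This completes the inductive step, so |S(m)| = 4·3^m − 3 for all m ≥ 0.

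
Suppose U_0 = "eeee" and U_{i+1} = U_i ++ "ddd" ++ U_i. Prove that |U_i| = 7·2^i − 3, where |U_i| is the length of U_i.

Base case: |U_0| = 4, and 7·2^0 − 3 = 4.
Assume |U_j| = 7·2^j − 3.
Then |U_{j+1}| = |U_j| + 3 + |U_j| = 2|U_j| + 3 = 2(7·2^j − 3) + 3 = 7·2^{j+1} − 6 + 3 = 7·2^{j+1} − 3.
So the formula holds for j+1, and by induction |U_i| = 7·2^i − 3 for all i ≥ 0.

|U_i| = 7·2^i − 3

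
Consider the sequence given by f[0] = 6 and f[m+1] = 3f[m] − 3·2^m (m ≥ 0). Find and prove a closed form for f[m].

Claim: f[m] = 3·3^m + 3·2^m.

Base case: f[0] = 6, and 3·3^0 + 3·2^0 = 3 + 3 = 6.
Assume f[j] = 3·3^j + 3·2^j for some j ≥ 0.
Then f[j+1] = 3f[j] − 3·2^j = 3·(3·3^j + 3·2^j) − 3·2^j = 3·3^{j+1} + 9·2^j − 3·2^j = 3·3^{j+1} + 6·2^j = 3·3^{j+1} + 3·2^{j+1}.
Hence f[m] = 3·3^m + 3·2^m for every m ≥ 0, by induction.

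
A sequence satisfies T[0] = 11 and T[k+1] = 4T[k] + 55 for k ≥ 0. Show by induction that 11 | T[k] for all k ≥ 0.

Base case: T[0] = 11 = 11·1, so 11 | T[0].
Assume 11 | T[j], so T[j] = 11t for some integer t.
Then T[j+1] = 4T[j] + 55 = 4·(11t) + 55 = 11(4t + 5), so 11 | T[j+1].
This completes the inductive step, so 11 | T[k] for all k ≥ 0.

11 | T[k]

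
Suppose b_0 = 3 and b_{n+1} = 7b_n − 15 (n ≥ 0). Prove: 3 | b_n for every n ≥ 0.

Base case: b_0 = 3 = 3·1, so 3 | b_0.
Assume 3 | b_r, so b_r = 3t for some integer t.
Then b_{r+1} = 7b_r − 15 = 7·(3t) − 15 = 3(7t − 5), so 3 | b_{r+1}.
This completes the inductive step, so 3 | b_n for all n ≥ 0.

3 | b_n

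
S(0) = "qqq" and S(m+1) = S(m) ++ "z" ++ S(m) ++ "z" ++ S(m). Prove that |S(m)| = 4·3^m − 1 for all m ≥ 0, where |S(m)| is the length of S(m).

Base case: |S(0)| = 3, and 4·3^0 − 1 = 3.
Assume |S(j)| = 4·3^j − 1.
Then |S(j+1)| = 3|S(j)| + 2 = 3(4·3^j − 1) + 2 = 4·3^{j+1} − 3 + 2 = 4·3^{j+1} − 1.
Hence |S(m)| = 4·3^m − 1 for every m ≥ 0, by induction.

|S(m)| = 4·3^m − 1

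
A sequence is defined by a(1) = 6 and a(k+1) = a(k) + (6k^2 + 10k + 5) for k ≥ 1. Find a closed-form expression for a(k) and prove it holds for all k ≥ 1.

Claim: a(k) = 2k^3 + 2k^2 + k + 1.

Base case: a(1) = 6, and 2·1^3 + 2·1^2 + 1 + 1 = 6.
Assume a(r) = 2r^3 + 2r^2 + r + 1.
Then a(r+1) = a(r) + (6r^2 + 10r + 5) = (2r^3 + 2r^2 + r + 1) + (6r^2 + 10r + 5) = 2r^3 + 8r^2 + 11r + 6,
and 2·(r+1)^3 + 2·(r+1)^2 + (r+1) + 1 = 2r^3 + 8r^2 + 11r + 6.
This completes the inductive step, so a(k) = 2k^3 + 2k^2 + k + 1 for all k ≥ 1.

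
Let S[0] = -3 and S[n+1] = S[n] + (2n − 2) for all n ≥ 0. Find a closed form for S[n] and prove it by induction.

Claim: S[n] = n^2 − 3n − 3.

Base case: S[0] = -3, and 0^2 − 3·0 − 3 = -3.
Assume S[m] = m^2 − 3m − 3.
Then S[m+1] = S[m] + (2m − 2) = (m^2 − 3m − 3) + (2m − 2) = m^2 − m − 5,
and (m+1)^2 − 3·(m+1) − 3 = m^2 − m − 5.
This completes the inductive step, so S[n] = n^2 − 3n − 3 for all n ≥ 0.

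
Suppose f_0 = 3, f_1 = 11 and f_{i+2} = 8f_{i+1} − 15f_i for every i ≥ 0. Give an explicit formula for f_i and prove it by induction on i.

Claim: f_i = 5^i + 2·3^i.

Base cases: f_0 = 3 and 5^0 + 2·3^0 = 3; f_1 = 11 and 5^1 + 2·3^1 = 11.
Assume f_j = 5^j + 2·3^j for all 0 ≤ j ≤ k, where k ≥ 1.
Then f_{k+1} = 8f_k − 15f_{k−1} = 8·(5^k + 2·3^k) − 15·(5^{k−1} + 2·3^{k−1}) = (8·5 − 15)5^{k−1} + 2·(8·3 − 15)3^{k−1} = 25·5^{k−1} + 18·3^{k−1} = 5^{k+1} + 2·3^{k+1}.
This completes the inductive step, so f_i = 5^i + 2·3^i for all i ≥ 0.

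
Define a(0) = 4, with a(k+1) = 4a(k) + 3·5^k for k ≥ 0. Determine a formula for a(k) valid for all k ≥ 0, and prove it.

Claim: a(k) = 4^k + 3·5^k.

Base case: a(0) = 4, and 4^0 + 3·5^0 = 1 + 3 = 4.
Assume a(m) = 4^m + 3·5^m for some m ≥ 0.
Then a(m+1) = 4a(m) + 3·5^m = 4·(4^m + 3·5^m) + 3·5^m = 4^{m+1} + 12·5^m + 3·5^m = 4^{m+1} + 15·5^m = 4^{m+1} + 3·5^{m+1}.
This completes the inductive step, so a(k) = 4^k + 3·5^k for all k ≥ 0.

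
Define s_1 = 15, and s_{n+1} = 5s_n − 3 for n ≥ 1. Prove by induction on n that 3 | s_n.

Base case: s_1 = 15 = 3·5, so 3 | s_1.
Assume 3 | s_j, so s_j = 3t for some integer t.
Then s_{j+1} = 5s_j − 3 = 5·(3t) − 3 = 3(5t − 1), so 3 | s_{j+1}.
This completes the inductive step, so 3 | s_n for all n ≥ 1.

3 | s_n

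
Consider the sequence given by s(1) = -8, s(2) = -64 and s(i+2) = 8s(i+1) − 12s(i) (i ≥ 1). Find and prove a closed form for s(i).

Claim: s(i) = 2·2^i − 2·6^i.

Base cases: s(1) = -8 and 2·2^1 − 2·6^1 = -8; s(2) = -64 and 2·2^2 − 2·6^2 = -64.
Assume s(t) = 2·2^t − 2·6^t for all 1 ≤ t ≤ j, where j ≥ 2.
Then s(j+1) = 8s(j) − 12s(j−1) = 8·(2·2^j − 2·6^j) − 12·(2·2^{j−1} − 2·6^{j−1}) = 2·(8·2 − 12)2^{j−1} − 2·(8·6 − 12)6^{j−1} = 8·2^{j−1} − 72·6^{j−1} = 2·2^{j+1} − 2·6^{j+1}.
Hence s(i) = 2·2^i − 2·6^i for every i ≥ 1, by strong induction.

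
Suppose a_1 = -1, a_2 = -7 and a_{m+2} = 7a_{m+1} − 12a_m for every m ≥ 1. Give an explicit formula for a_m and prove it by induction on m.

Claim: a_m = -4^m + 3^m.

Base cases: a_1 = -1 and -4^1 + 3^1 = -1; a_2 = -7 and -4^2 + 3^2 = -7.
Assume a_i = -4^i + 3^i for all 1 ≤ i ≤ j, where j ≥ 2.
Then a_{j+1} = 7a_j − 12a_{j−1} = 7·(-4^j + 3^j) − 12·(-4^{j−1} + 3^{j−1}) = -(7·4 − 12)4^{j−1} + (7·3 − 12)3^{j−1} = -16·4^{j−1} + 9·3^{j−1} = -4^{j+1} + 3^{j+1}.
By strong induction, a_m = -4^m + 3^m for all m ≥ 1.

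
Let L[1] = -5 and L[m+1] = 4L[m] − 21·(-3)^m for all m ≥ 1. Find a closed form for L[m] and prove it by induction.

Claim: L[m] = 4^m + 3·(-3)^m.

Base case: L[1] = -5, and 4^1 + 3·(-3)^1 = 4 − 9 = -5.
Assume L[r] = 4^r + 3·(-3)^r for some r ≥ 1.
Then L[r+1] = 4L[r] − 21·(-3)^r = 4·(4^r + 3·(-3)^r) − 21·(-3)^r = 4^{r+1} + 12·(-3)^r − 21·(-3)^r = 4^{r+1} − 9·(-3)^r = 4^{r+1} + 3·(-3)^{r+1}.
By induction, L[m] = 4^m + 3·(-3)^m for all m ≥ 1.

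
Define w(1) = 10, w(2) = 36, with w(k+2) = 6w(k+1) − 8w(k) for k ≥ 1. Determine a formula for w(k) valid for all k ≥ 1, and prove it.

Claim: w(k) = 2^k + 2·4^k.

Base cases: w(1) = 10 and 2^1 + 2·4^1 = 10; w(2) = 36 and 2^2 + 2·4^2 = 36.
Assume w(j) = 2^j + 2·4^j for all 1 ≤ j ≤ r, where r ≥ 2.
Then w(r+1) = 6w(r) − 8w(r−1) = 6·(2^r + 2·4^r) − 8·(2^{r−1} + 2·4^{r−1}) = (6·2 − 8)2^{r−1} + 2·(6·4 − 8)4^{r−1} = 4·2^{r−1} + 32·4^{r−1} = 2^{r+1} + 2·4^{r+1}.
This completes the inductive step, so w(k) = 2^k + 2·4^k for all k ≥ 1.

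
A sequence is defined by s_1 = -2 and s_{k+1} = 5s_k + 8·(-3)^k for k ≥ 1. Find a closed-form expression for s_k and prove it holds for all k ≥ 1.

Claim: s_k = -5^k − (-3)^k.

Base case: s_1 = -2, and -5^1 − (-3)^1 = -5 + 3 = -2.
Assume s_j = -5^j − (-3)^j for some j ≥ 1.
Then s_{j+1} = 5s_j + 8·(-3)^j = 5·(-5^j − (-3)^j) + 8·(-3)^j = -5^{j+1} − 5·(-3)^j + 8·(-3)^j = -5^{j+1} + 3·(-3)^j = -5^{j+1} − (-3)^{j+1}.
This completes the inductive step, so s_k = -5^k − (-3)^k for all k ≥ 1.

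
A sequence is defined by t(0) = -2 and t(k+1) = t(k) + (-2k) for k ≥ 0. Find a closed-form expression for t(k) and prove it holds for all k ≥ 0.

Claim: t(k) = -k^2 + k − 2.

Base case: t(0) = -2, and -0^2 + 0 − 2 = -2.
Assume t(j) = -j^2 + j − 2.
Then t(j+1) = t(j) + (-2j) = (-j^2 + j − 2) + (-2j) = -j^2 − j − 2,
and -(j+1)^2 + (j+1) − 2 = -j^2 − j − 2.
Hence t(k) = -k^2 + k − 2 for every k ≥ 0, by induction.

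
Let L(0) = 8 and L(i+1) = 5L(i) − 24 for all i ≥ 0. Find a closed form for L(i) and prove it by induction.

Claim: L(i) = 2·5^i + 6.

Base case: L(0) = 8, and 2·5^0 + 6 = 2 + 6 = 8.
Assume L(r) = 2·5^r + 6 for some r ≥ 0.
Then L(r+1) = 5L(r) − 24 = 5·(2·5^r + 6) − 24 = 10·5^r + 30 − 24 = 2·5^{r+1} + 6.
Hence L(i) = 2·5^i + 6 for every i ≥ 0, by induction.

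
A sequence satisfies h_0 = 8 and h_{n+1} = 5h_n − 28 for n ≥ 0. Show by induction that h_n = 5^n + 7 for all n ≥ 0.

Base case: h_0 = 8, and 5^0 + 7 = 1 + 7 = 8.
Assume h_m = 5^m + 7 for some m ≥ 0.
Then h_{m+1} = 5h_m − 28 = 5·(5^m + 7) − 28 = 5^{m+1} + 35 − 28 = 5^{m+1} + 7.
By induction, h_n = 5^n + 7 for all n ≥ 0.

h_n = 5^n + 7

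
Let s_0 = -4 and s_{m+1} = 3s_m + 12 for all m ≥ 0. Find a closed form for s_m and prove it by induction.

Claim: s_m = 2·3^m − 6.

Base case: s_0 = -4, and 2·3^0 − 6 = 2 − 6 = -4.
Assume s_k = 2·3^k − 6 for some k ≥ 0.
Then s_{k+1} = 3s_k + 12 = 3·(2·3^k − 6) + 12 = 6·3^k − 18 + 12 = 2·3^{k+1} − 6.
Hence s_m = 2·3^m − 6 for every m ≥ 0, by induction.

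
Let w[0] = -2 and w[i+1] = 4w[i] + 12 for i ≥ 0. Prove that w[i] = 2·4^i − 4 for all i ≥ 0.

Base case: w[0] = -2, and 2·4^0 − 4 = 2 − 4 = -2.
Assume w[j] = 2·4^j − 4 for some j ≥ 0.
Then w[j+1] = 4w[j] + 12 = 4·(2·4^j − 4) + 12 = 8·4^j − 16 + 12 = 2·4^{j+1} − 4.
Hence w[i] = 2·4^i − 4 for every i ≥ 0, by induction.

w[i] = 2·4^i − 4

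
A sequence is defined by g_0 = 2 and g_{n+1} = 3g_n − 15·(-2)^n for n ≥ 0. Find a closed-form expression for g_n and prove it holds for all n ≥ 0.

Claim: g_n = -3^n + 3·(-2)^n.

Base case: g_0 = 2, and -3^0 + 3·(-2)^0 = -1 + 3 = 2.
Assume g_m = -3^m + 3·(-2)^m for some m ≥ 0.
Then g_{m+1} = 3g_m − 15·(-2)^m = 3·(-3^m + 3·(-2)^m) − 15·(-2)^m = -3^{m+1} + 9·(-2)^m − 15·(-2)^m = -3^{m+1} − 6·(-2)^m = -3^{m+1} + 3·(-2)^{m+1}.
So the formula holds for m+1, and by induction g_n = -3^n + 3·(-2)^n for all n ≥ 0.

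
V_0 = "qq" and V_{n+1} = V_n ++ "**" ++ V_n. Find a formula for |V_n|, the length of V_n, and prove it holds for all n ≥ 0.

Claim: |V_n| = 2^{n+2} − 2.

Base case: |V_0| = 2, and 2^{0+2} − 2 = 2.
Assume |V_m| = 2^{m+2} − 2.
Then |V_{m+1}| = |V_m| + 2 + |V_m| = 2|V_m| + 2 = 2(2^{m+2} − 2) + 2 = 2^{m+3} − 4 + 2 = 2^{m+3} − 2.
Hence |V_n| = 2^{n+2} − 2 for every n ≥ 0, by induction.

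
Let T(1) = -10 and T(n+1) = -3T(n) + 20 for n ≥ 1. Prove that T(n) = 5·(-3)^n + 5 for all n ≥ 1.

Base case: T(1) = -10, and 5·(-3)^1 + 5 = -15 + 5 = -10.
Assume T(k) = 5·(-3)^k + 5 for some k ≥ 1.
Then T(k+1) = -3T(k) + 20 = -3·(5·(-3)^k + 5) + 20 = -15·(-3)^k − 15 + 20 = 5·(-3)^{k+1} + 5.
This completes the inductive step, so T(n) = 5·(-3)^n + 5 for all n ≥ 1.

T(n) = 5·(-3)^n + 5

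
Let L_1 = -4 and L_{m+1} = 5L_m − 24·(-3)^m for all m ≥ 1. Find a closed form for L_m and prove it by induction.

Claim: L_m = 5^m + 3·(-3)^m.

Base case: L_1 = -4, and 5^1 + 3·(-3)^1 = 5 − 9 = -4.
Assume L_j = 5^j + 3·(-3)^j for some j ≥ 1.
Then L_{j+1} = 5L_j − 24·(-3)^j = 5·(5^j + 3·(-3)^j) − 24·(-3)^j = 5^{j+1} + 15·(-3)^j − 24·(-3)^j = 5^{j+1} − 9·(-3)^j = 5^{j+1} + 3·(-3)^{j+1}.
This completes the inductive step, so L_m = 5^m + 3·(-3)^m for all m ≥ 1.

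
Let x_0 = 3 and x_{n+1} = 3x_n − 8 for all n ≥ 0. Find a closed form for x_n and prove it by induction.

Claim: x_n = -3^n + 4.

Base case: x_0 = 3, and -3^0 + 4 = -1 + 4 = 3.
Assume x_r = -3^r + 4 for some r ≥ 0.
Then x_{r+1} = 3x_r − 8 = 3·(-3^r + 4) − 8 = -3^{r+1} + 12 − 8 = -3^{r+1} + 4.
By induction, x_n = -3^n + 4 for all n ≥ 0.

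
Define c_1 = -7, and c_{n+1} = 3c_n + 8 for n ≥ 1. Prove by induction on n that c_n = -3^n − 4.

Base case: c_1 = -7, and -3^1 − 4 = -3 − 4 = -7.
Assume c_k = -3^k − 4 for some k ≥ 1.
Then c_{k+1} = 3c_k + 8 = 3·(-3^k − 4) + 8 = -3^{k+1} − 12 + 8 = -3^{k+1} − 4.
Hence c_n = -3^n − 4 for every n ≥ 1, by induction.

c_n = -3^n − 4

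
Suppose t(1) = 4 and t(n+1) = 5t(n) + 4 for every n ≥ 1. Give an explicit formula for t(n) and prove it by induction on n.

Claim: t(n) = 5^n − 1.

Base case: t(1) = 4, and 5^1 − 1 = 5 − 1 = 4.
Assume t(j) = 5^j − 1 for some j ≥ 1.
Then t(j+1) = 5t(j) + 4 = 5·(5^j − 1) + 4 = 5^{j+1} − 5 + 4 = 5^{j+1} − 1.
This completes the inductive step, so t(n) = 5^n − 1 for all n ≥ 1.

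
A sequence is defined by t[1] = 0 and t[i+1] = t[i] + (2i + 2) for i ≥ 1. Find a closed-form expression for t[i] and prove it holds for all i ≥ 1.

Claim: t[i] = i^2 + i − 2.

Base case: t[1] = 0, and 1^2 + 1 − 2 = 0.
Assume t[m] = m^2 + m − 2.
Then t[m+1] = t[m] + (2m + 2) = (m^2 + m − 2) + (2m + 2) = m^2 + 3m,
and (m+1)^2 + (m+1) − 2 = m^2 + 3m.
By induction, t[i] = i^2 + i − 2 for all i ≥ 1.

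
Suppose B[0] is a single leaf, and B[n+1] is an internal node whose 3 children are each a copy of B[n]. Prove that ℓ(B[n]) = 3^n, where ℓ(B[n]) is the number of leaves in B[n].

Base case: ℓ(B[0]) = 1, and 3^0 = 1.
Assume ℓ(B[k]) = 3^k.
Then ℓ(B[k+1]) = 3·ℓ(B[k]) = 3·3^k = 3^{k+1}.
This completes the inductive step, so ℓ(B[n]) = 3^n for all n ≥ 0.

ℓ(B[n]) = 3^n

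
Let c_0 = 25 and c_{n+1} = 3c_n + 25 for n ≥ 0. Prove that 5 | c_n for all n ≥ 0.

Base case: c_0 = 25 = 5·5, so 5 | c_0.
Assume 5 | c_m, so c_m = 5t for some integer t.
Then c_{m+1} = 3c_m + 25 = 3·(5t) + 25 = 5(3t + 5), so 5 | c_{m+1}.
By induction, 5 | c_n for all n ≥ 0.

5 | c_n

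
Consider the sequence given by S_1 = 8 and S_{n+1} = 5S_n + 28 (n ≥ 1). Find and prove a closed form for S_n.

Claim: S_n = 3·5^n − 7.

Base case: S_1 = 8, and 3·5^1 − 7 = 15 − 7 = 8.
Assume S_k = 3·5^k − 7 for some k ≥ 1.
Then S_{k+1} = 5S_k + 28 = 5·(3·5^k − 7) + 28 = 15·5^k − 35 + 28 = 3·5^{k+1} − 7.
This completes the inductive step, so S_n = 3·5^n − 7 for all n ≥ 1.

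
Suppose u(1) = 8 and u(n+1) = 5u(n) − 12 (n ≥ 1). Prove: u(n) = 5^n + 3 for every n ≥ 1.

Base case: u(1) = 8, and 5^1 + 3 = 5 + 3 = 8.
Assume u(k) = 5^k + 3 for some k ≥ 1.
Then u(k+1) = 5u(k) − 12 = 5·(5^k + 3) − 12 = 5^{k+1} + 15 − 12 = 5^{k+1} + 3.
This completes the inductive step, so u(n) = 5^n + 3 for all n ≥ 1.

u(n) = 5^n + 3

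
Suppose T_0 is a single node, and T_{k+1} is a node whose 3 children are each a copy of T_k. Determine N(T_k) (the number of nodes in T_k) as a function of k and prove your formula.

Claim: N(T_k) = (3^{k+1} − 1)/2.

Base case: N(T_0) = 1, and (3^{0+1} − 1)/2 = 1.
Assume N(T_m) = (3^{m+1} − 1)/2.
Then N(T_{m+1}) = 1 + 3N(T_m) = 1 + 3·(3^{m+1} − 1)/2 = 1 + (3^{m+2} − 3)/2 = (2 + 3^{m+2} − 3)/2 = (3^{m+2} − 1)/2.
This completes the inductive step, so N(T_k) = (3^{k+1} − 1)/2 for all k ≥ 0.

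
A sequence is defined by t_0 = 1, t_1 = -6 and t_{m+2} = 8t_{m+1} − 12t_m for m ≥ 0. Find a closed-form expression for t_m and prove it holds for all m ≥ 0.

Claim: t_m = 3·2^m − 2·6^m.

Base cases: t_0 = 1 and 3·2^0 − 2·6^0 = 1; t_1 = -6 and 3·2^1 − 2·6^1 = -6.
Assume t_j = 3·2^j − 2·6^j for all 0 ≤ j ≤ r, where r ≥ 1.
Then t_{r+1} = 8t_r − 12t_{r−1} = 8·(3·2^r − 2·6^r) − 12·(3·2^{r−1} − 2·6^{r−1}) = 3·(8·2 − 12)2^{r−1} − 2·(8·6 − 12)6^{r−1} = 12·2^{r−1} − 72·6^{r−1} = 3·2^{r+1} − 2·6^{r+1}.
So the formula holds for r+1, and by strong induction t_m = 3·2^m − 2·6^m for all m ≥ 0.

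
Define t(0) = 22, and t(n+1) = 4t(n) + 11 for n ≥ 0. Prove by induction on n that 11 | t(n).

Base case: t(0) = 22 = 11·2, so 11 | t(0).
Assume 11 | t(m), so t(m) = 11s for some integer s.
Then t(m+1) = 4t(m) + 11 = 4·(11s) + 11 = 11(4s + 1), so 11 | t(m+1).
This completes the inductive step, so 11 | t(n) for all n ≥ 0.

11 | t(n)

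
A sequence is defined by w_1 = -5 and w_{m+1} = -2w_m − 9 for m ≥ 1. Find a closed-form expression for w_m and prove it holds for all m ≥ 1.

Claim: w_m = (-2)^m − 3.

Base case: w_1 = -5, and (-2)^1 − 3 = -2 − 3 = -5.
Assume w_k = (-2)^k − 3 for some k ≥ 1.
Then w_{k+1} = -2w_k − 9 = -2·((-2)^k − 3) − 9 = -2·(-2)^k + 6 − 9 = (-2)^{k+1} − 3.
Hence w_m = (-2)^m − 3 for every m ≥ 1, by induction.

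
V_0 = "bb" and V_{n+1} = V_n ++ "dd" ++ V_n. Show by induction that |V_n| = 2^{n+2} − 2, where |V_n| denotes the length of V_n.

Base case: |V_0| = 2, and 2^{0+2} − 2 = 2.
Assume |V_m| = 2^{m+2} − 2.
Then |V_{m+1}| = |V_m| + 2 + |V_m| = 2|V_m| + 2 = 2(2^{m+2} − 2) + 2 = 2^{m+3} − 4 + 2 = 2^{m+3} − 2.
Hence |V_n| = 2^{n+2} − 2 for every n ≥ 0, by induction.

|V_n| = 2^{n+2} − 2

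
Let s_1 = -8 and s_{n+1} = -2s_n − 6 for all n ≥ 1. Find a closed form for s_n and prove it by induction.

Claim: s_n = 3·(-2)^n − 2.

Base case: s_1 = -8, and 3·(-2)^1 − 2 = -6 − 2 = -8.
Assume s_m = 3·(-2)^m − 2 for some m ≥ 1.
Then s_{m+1} = -2s_m − 6 = -2·(3·(-2)^m − 2) − 6 = -6·(-2)^m + 4 − 6 = 3·(-2)^{m+1} − 2.
By induction, s_n = 3·(-2)^n − 2 for all n ≥ 1.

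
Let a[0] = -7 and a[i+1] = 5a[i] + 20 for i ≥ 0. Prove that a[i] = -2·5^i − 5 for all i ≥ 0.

Base case: a[0] = -7, and -2·5^0 − 5 = -2 − 5 = -7.
Assume a[j] = -2·5^j − 5 for some j ≥ 0.
Then a[j+1] = 5a[j] + 20 = 5·(-2·5^j − 5) + 20 = -10·5^j − 25 + 20 = -2·5^{j+1} − 5.
So the formula holds for j+1, and by induction a[i] = -2·5^i − 5 for all i ≥ 0.

a[i] = -2·5^i − 5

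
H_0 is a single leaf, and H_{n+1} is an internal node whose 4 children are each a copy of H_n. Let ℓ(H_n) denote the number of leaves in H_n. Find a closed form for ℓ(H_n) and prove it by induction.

Claim: ℓ(H_n) = 4^n.

Base case: ℓ(H_0) = 1, and 4^0 = 1.
Assume ℓ(H_m) = 4^m.
Then ℓ(H_{m+1}) = 4·ℓ(H_m) = 4·4^m = 4^{m+1}.
So the formula holds for m+1, and by induction ℓ(H_n) = 4^n for all n ≥ 0.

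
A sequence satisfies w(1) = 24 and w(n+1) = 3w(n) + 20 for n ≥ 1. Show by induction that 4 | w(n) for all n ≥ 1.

Base case: w(1) = 24 = 4·6, so 4 | w(1).
Assume 4 | w(r), so w(r) = 4t for some integer t.
Then w(r+1) = 3w(r) + 20 = 3·(4t) + 20 = 4(3t + 5), so 4 | w(r+1).
So the property holds for r+1, and by induction 4 | w(n) for all n ≥ 1.

4 | w(n)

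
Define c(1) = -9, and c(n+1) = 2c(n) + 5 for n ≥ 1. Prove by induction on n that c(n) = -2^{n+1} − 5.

Base case: c(1) = -9, and -2^{1+1} − 5 = -4 − 5 = -9.
Assume c(k) = -2^{k+1} − 5 for some k ≥ 1.
Then c(k+1) = 2c(k) + 5 = 2·(-2^{k+1} − 5) + 5 = -2^{k+2} − 10 + 5 = -2^{k+2} − 5.
Hence c(n) = -2^{n+1} − 5 for every n ≥ 1, by induction.

c(n) = -2^{n+1} − 5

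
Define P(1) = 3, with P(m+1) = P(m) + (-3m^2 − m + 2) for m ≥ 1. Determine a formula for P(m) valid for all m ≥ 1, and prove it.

Claim: P(m) = -m^3 + m^2 + 2m + 1.

Base case: P(1) = 3, and -1^3 + 1^2 + 2·1 + 1 = 3.
Assume P(j) = -j^3 + j^2 + 2j + 1.
Then P(j+1) = P(j) + (-3j^2 − j + 2) = (-j^3 + j^2 + 2j + 1) + (-3j^2 − j + 2) = -j^3 − 2j^2 + j + 3,
and -(j+1)^3 + (j+1)^2 + 2·(j+1) + 1 = -j^3 − 2j^2 + j + 3.
This completes the inductive step, so P(m) = -m^3 + m^2 + 2m + 1 for all m ≥ 1.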